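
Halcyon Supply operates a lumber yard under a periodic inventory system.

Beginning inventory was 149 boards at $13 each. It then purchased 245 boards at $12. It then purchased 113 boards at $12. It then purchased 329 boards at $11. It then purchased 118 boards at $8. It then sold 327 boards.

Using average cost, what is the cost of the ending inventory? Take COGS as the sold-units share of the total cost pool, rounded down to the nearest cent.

Sale 1, sell 327: 327/954 × $10,796.00 → $3,700.51
Ending inventory (cost pool remaining) = $7,095.49

Ending inventory = $7,095.49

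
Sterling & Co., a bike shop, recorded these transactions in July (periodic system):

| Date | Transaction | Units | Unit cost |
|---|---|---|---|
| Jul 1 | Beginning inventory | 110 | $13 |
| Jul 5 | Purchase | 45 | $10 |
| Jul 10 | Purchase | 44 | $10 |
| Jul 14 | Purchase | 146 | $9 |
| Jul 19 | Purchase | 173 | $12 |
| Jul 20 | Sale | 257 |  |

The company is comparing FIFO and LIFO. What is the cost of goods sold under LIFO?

COGS = $2,832

FIFO COGS: 110 @ $13 + 45 @ $10 + 44 @ $10 + 58 @ $9 = $2,842
LIFO COGS: 173 @ $12 + 84 @ $9 = $2,832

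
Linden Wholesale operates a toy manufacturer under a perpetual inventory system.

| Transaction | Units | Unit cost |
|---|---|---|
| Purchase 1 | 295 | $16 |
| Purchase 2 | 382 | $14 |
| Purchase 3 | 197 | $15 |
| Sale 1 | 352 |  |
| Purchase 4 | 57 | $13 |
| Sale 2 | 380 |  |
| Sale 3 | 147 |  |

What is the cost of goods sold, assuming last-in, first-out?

COGS = $12,932

Sale 1 (352) [LIFO — newest first]: 197 @ $15 + 155 @ $14 = $5,125
Sale 2 (380) [LIFO — newest first]: 57 @ $13 + 227 @ $14 + 96 @ $16 = $5,455
Sale 3 (147) [LIFO — newest first]: 147 @ $16 = $2,352
Total COGS = $5,125 + $5,455 + $2,352 = $12,932
Ending inventory: 52 @ $16 = $832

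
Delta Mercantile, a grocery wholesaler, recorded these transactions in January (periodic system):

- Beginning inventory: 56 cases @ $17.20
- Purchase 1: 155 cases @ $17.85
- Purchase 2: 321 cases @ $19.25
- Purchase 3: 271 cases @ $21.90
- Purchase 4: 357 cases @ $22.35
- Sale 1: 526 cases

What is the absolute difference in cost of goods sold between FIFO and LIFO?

FIFO COGS: 56 @ $17.20 + 155 @ $17.85 + 315 @ $19.25 = $9,793.70
LIFO COGS: 357 @ $22.35 + 169 @ $21.90 = $11,680.05
Difference = |$9,793.70 − $11,680.05| = $1,886.35

$1,886.35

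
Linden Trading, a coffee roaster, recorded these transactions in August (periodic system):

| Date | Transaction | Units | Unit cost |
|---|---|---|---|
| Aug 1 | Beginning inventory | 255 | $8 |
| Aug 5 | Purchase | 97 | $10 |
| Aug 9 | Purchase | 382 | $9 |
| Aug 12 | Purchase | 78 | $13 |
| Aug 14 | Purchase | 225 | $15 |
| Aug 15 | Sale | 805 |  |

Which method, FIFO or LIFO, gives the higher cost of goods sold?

LIFO

FIFO COGS: 255 @ $8 + 97 @ $10 + 382 @ $9 + 71 @ $13 = $7,371
LIFO COGS: 225 @ $15 + 78 @ $13 + 382 @ $9 + 97 @ $10 + 23 @ $8 = $8,981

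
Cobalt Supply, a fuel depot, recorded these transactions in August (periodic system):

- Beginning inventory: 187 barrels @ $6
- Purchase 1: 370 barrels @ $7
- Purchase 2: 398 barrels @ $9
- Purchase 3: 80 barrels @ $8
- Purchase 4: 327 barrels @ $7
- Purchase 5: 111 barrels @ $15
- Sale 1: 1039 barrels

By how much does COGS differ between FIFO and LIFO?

$1,075

FIFO COGS: 187 @ $6 + 370 @ $7 + 398 @ $9 + 80 @ $8 + 4 @ $7 = $7,962
LIFO COGS: 111 @ $15 + 327 @ $7 + 80 @ $8 + 398 @ $9 + 123 @ $7 = $9,037
Difference = |$7,962 − $9,037| = $1,075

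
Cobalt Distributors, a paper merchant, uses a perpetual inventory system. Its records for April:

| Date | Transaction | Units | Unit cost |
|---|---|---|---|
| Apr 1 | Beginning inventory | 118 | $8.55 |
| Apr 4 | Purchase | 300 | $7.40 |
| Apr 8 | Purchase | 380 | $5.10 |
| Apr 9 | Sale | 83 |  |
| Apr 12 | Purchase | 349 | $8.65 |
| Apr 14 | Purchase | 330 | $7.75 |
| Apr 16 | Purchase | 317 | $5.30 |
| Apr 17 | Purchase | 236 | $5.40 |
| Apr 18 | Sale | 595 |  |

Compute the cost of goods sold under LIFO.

Apr 9, 83 sold [LIFO — newest first]: 83 @ $5.10 = $423.30
Apr 18, 595 sold [LIFO — newest first]: 236 @ $5.40 + 317 @ $5.30 + 42 @ $7.75 = $3,280.00
Total COGS = $423.30 + $3,280.00 = $3,703.30
Ending inventory: 118 @ $8.55 + 300 @ $7.40 + 297 @ $5.10 + 349 @ $8.65 + 288 @ $7.75 = $9,994.45
Check: goods available $13,697.75 = COGS $3,703.30 + ending $9,994.45

COGS = $3,703.30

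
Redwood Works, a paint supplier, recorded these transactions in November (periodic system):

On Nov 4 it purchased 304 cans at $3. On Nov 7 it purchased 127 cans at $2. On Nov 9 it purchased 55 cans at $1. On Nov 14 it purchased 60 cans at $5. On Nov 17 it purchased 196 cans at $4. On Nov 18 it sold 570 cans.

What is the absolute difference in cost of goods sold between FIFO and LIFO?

FIFO COGS: 304 @ $3 + 127 @ $2 + 55 @ $1 + 60 @ $5 + 24 @ $4 = $1,617
LIFO COGS: 196 @ $4 + 60 @ $5 + 55 @ $1 + 127 @ $2 + 132 @ $3 = $1,789
Difference = |$1,617 − $1,789| = $172

$172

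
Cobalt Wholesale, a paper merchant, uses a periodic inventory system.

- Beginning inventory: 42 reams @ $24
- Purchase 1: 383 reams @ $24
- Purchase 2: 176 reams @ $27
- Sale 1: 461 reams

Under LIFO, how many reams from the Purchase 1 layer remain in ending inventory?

Sale 1 (461) [LIFO — newest first]: 176 @ $27 + 285 @ $24 = $11,592
Ending inventory: 42 @ $24 + 98 @ $24 = $3,360

98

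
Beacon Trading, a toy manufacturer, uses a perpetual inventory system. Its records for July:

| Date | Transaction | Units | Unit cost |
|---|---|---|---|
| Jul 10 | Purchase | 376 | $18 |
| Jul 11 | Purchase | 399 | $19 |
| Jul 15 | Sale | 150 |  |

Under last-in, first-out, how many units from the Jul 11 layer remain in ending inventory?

249

Jul 15, 150 sold [LIFO — newest first]: 150 @ $19 = $2,850
Ending inventory: 376 @ $18 + 249 @ $19 = $11,499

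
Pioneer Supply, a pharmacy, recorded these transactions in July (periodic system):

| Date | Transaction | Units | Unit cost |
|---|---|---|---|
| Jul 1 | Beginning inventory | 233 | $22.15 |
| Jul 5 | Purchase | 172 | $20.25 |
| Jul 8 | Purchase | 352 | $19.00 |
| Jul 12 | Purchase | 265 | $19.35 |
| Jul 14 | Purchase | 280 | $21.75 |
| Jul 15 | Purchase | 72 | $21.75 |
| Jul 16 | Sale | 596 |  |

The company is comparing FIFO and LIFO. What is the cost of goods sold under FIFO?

FIFO COGS: 233 @ $22.15 + 172 @ $20.25 + 191 @ $19.00 = $12,272.95
LIFO COGS: 72 @ $21.75 + 280 @ $21.75 + 244 @ $19.35 = $12,377.40

COGS = $12,272.95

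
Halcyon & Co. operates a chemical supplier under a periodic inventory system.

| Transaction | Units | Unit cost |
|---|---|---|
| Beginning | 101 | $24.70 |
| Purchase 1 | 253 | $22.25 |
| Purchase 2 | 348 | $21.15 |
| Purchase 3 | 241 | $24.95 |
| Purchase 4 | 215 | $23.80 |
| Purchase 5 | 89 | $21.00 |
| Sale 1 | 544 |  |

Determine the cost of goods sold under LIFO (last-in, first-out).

COGS = $12,974.00

Sale 1 (544) [LIFO — newest first]: 89 @ $21.00 + 215 @ $23.80 + 240 @ $24.95 = $12,974.00
Ending inventory: 101 @ $24.70 + 253 @ $22.25 + 348 @ $21.15 + 1 @ $24.95 = $15,509.10
Check: goods available $28,483.10 = COGS $12,974.00 + ending $15,509.10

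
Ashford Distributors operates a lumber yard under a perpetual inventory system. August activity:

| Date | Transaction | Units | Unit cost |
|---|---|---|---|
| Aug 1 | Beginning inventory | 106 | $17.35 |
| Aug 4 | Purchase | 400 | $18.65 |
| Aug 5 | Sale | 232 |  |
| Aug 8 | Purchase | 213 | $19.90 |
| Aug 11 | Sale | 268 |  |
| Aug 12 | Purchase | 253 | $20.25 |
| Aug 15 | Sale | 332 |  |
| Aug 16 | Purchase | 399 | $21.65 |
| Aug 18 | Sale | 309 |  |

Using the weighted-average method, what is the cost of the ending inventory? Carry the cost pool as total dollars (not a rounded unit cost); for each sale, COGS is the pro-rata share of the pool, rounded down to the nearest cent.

After Aug 1: 106 on hand, pool $1,839.10 (≈ $17.3500 each)
After Aug 4: 506 on hand, pool $9,299.10 (≈ $18.3777 each)
Aug 5, sell 232: 232/506 × $9,299.10 → $4,263.61
After Aug 8: 487 on hand, pool $9,274.19 (≈ $19.0435 each)
Aug 11, sell 268: 268/487 × $9,274.19 → $5,103.66
After Aug 12: 472 on hand, pool $9,293.78 (≈ $19.6902 each)
Aug 15, sell 332: 332/472 × $9,293.78 → $6,537.15
After Aug 16: 539 on hand, pool $11,394.98 (≈ $21.1410 each)
Aug 18, sell 309: 309/539 × $11,394.98 → $6,532.55
Total COGS = $4,263.61 + $5,103.66 + $6,537.15 + $6,532.55 = $22,436.97
Ending inventory (cost pool remaining) = $4,862.43
Check: goods available $27,299.40 = COGS $22,436.97 + ending $4,862.43

Ending inventory = $4,862.43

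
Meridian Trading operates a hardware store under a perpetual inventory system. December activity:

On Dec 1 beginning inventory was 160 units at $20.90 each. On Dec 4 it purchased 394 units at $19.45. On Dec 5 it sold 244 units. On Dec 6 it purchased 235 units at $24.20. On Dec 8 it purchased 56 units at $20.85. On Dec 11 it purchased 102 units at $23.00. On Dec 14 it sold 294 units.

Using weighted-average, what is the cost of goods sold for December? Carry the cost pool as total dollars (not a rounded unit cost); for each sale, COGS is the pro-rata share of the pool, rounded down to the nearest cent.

COGS = $11,271.61

After Dec 1: 160 on hand, pool $3,344.00 (≈ $20.9000 each)
After Dec 4: 554 on hand, pool $11,007.30 (≈ $19.8688 each)
Dec 5, sell 244: 244/554 × $11,007.30 → $4,847.98
After Dec 6: 545 on hand, pool $11,846.32 (≈ $21.7364 each)
After Dec 8: 601 on hand, pool $13,013.92 (≈ $21.6538 each)
After Dec 11: 703 on hand, pool $15,359.92 (≈ $21.8491 each)
Dec 14, sell 294: 294/703 × $15,359.92 → $6,423.63
Total COGS = $4,847.98 + $6,423.63 = $11,271.61
Ending inventory (cost pool remaining) = $8,936.29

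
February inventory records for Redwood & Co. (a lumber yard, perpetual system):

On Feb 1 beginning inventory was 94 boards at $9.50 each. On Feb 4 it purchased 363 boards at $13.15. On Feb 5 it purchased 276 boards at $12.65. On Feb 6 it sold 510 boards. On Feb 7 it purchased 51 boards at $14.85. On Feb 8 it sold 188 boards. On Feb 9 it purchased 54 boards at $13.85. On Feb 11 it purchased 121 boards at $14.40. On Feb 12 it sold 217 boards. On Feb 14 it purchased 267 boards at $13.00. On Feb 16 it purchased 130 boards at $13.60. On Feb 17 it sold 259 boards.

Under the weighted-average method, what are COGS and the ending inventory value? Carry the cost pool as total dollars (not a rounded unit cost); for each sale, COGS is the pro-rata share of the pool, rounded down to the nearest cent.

After Feb 1: 94 on hand, pool $893.00 (≈ $9.5000 each)
After Feb 4: 457 on hand, pool $5,666.45 (≈ $12.3992 each)
After Feb 5: 733 on hand, pool $9,157.85 (≈ $12.4937 each)
Feb 6, sell 510: 510/733 × $9,157.85 → $6,371.76
After Feb 7: 274 on hand, pool $3,543.44 (≈ $12.9323 each)
Feb 8, sell 188: 188/274 × $3,543.44 → $2,431.26
After Feb 9: 140 on hand, pool $1,860.08 (≈ $13.2863 each)
After Feb 11: 261 on hand, pool $3,602.48 (≈ $13.8026 each)
Feb 12, sell 217: 217/261 × $3,602.48 → $2,995.16
After Feb 14: 311 on hand, pool $4,078.32 (≈ $13.1136 each)
After Feb 16: 441 on hand, pool $5,846.32 (≈ $13.2570 each)
Feb 17, sell 259: 259/441 × $5,846.32 → $3,433.55
Total COGS = $6,371.76 + $2,431.26 + $2,995.16 + $3,433.55 = $15,231.73
Ending inventory (cost pool remaining) = $2,412.77

COGS = $15,231.73; ending inventory = $2,412.77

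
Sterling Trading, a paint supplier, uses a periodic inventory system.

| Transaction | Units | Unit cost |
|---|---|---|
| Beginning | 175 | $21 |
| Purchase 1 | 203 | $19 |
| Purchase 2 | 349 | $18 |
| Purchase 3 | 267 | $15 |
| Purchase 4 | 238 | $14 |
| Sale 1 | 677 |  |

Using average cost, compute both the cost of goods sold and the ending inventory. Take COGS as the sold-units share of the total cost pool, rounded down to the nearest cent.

Sale 1, sell 677: 677/1232 × $21,151.00 → $11,622.74
Ending inventory (cost pool remaining) = $9,528.26

COGS = $11,622.74; ending inventory = $9,528.26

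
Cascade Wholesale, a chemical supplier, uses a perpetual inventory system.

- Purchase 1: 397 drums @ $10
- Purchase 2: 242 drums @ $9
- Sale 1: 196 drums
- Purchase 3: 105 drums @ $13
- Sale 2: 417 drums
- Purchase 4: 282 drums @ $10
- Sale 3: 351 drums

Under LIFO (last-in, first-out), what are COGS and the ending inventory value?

Sale 1 (196) [LIFO — newest first]: 196 @ $9 = $1,764
Sale 2 (417) [LIFO — newest first]: 105 @ $13 + 46 @ $9 + 266 @ $10 = $4,439
Sale 3 (351) [LIFO — newest first]: 282 @ $10 + 69 @ $10 = $3,510
Total COGS = $1,764 + $4,439 + $3,510 = $9,713
Ending inventory: 62 @ $10 = $620
Check: goods available $10,333 = COGS $9,713 + ending $620

COGS = $9,713; ending inventory = $620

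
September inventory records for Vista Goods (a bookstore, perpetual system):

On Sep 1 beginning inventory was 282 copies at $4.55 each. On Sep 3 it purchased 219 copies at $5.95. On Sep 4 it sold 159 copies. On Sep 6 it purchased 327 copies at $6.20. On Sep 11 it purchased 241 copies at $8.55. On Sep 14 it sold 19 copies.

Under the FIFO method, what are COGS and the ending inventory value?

COGS = $809.90; ending inventory = $5,864.20

Sep 4, 159 sold [FIFO — oldest first]: 159 @ $4.55 = $723.45
Sep 14, 19 sold [FIFO — oldest first]: 19 @ $4.55 = $86.45
Total COGS = $723.45 + $86.45 = $809.90
Ending inventory: 104 @ $4.55 + 219 @ $5.95 + 327 @ $6.20 + 241 @ $8.55 = $5,864.20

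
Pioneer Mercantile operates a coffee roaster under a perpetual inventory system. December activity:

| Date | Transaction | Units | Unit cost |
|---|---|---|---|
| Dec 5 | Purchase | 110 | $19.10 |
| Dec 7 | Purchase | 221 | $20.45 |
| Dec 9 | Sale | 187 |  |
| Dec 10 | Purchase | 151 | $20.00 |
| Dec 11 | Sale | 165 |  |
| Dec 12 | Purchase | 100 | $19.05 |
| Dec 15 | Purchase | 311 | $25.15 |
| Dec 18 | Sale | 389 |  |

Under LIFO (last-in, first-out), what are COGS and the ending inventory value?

Dec 9, 187 sold [LIFO — newest first]: 187 @ $20.45 = $3,824.15
Dec 11, 165 sold [LIFO — newest first]: 151 @ $20.00 + 14 @ $20.45 = $3,306.30
Dec 18, 389 sold [LIFO — newest first]: 311 @ $25.15 + 78 @ $19.05 = $9,307.55
Total COGS = $3,824.15 + $3,306.30 + $9,307.55 = $16,438.00
Ending inventory: 110 @ $19.10 + 20 @ $20.45 + 22 @ $19.05 = $2,929.10
Check: goods available $19,367.10 = COGS $16,438.00 + ending $2,929.10

COGS = $16,438.00; ending inventory = $2,929.10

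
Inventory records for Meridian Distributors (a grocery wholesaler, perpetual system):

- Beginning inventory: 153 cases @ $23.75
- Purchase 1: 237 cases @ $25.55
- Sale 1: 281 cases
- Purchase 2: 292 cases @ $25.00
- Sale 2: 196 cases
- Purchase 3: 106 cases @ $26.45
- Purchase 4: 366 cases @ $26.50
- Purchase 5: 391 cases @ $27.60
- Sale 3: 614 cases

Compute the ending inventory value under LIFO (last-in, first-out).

Sale 1 (281) [LIFO — newest first]: 237 @ $25.55 + 44 @ $23.75 = $7,100.35
Sale 2 (196) [LIFO — newest first]: 196 @ $25.00 = $4,900.00
Sale 3 (614) [LIFO — newest first]: 391 @ $27.60 + 223 @ $26.50 = $16,701.10
Total COGS = $7,100.35 + $4,900.00 + $16,701.10 = $28,701.45
Ending inventory: 109 @ $23.75 + 96 @ $25.00 + 106 @ $26.45 + 143 @ $26.50 = $11,581.95

Ending inventory = $11,581.95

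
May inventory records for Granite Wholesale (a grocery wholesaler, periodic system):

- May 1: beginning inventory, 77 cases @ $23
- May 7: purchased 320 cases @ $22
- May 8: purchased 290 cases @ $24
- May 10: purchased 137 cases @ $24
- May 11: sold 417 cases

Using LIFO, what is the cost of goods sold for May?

COGS = $10,008

May 11, 417 sold [LIFO — newest first]: 137 @ $24 + 280 @ $24 = $10,008
Ending inventory: 77 @ $23 + 320 @ $22 + 10 @ $24 = $9,051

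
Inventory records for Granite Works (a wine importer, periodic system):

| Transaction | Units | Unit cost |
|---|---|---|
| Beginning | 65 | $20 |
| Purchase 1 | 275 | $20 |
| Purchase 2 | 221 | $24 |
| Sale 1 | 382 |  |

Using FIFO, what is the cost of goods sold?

Sale 1 (382) [FIFO — oldest first]: 65 @ $20 + 275 @ $20 + 42 @ $24 = $7,808
Ending inventory: 179 @ $24 = $4,296

COGS = $7,808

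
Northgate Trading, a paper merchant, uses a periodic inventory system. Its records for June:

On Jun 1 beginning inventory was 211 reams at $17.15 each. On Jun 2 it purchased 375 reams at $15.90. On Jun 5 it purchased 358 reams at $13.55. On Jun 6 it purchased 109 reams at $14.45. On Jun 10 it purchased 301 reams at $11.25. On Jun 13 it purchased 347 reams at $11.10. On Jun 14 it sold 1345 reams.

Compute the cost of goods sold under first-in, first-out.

COGS = $19,292.10

Jun 14, 1345 sold [FIFO — oldest first]: 211 @ $17.15 + 375 @ $15.90 + 358 @ $13.55 + 109 @ $14.45 + 292 @ $11.25 = $19,292.10
Ending inventory: 9 @ $11.25 + 347 @ $11.10 = $3,952.95
Check: goods available $23,245.05 = COGS $19,292.10 + ending $3,952.95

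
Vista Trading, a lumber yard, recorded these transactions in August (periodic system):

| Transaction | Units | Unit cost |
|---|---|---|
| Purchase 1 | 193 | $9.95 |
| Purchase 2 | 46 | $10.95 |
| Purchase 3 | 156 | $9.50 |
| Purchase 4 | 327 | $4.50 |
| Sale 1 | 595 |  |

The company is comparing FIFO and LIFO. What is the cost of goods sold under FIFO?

FIFO COGS: 193 @ $9.95 + 46 @ $10.95 + 156 @ $9.50 + 200 @ $4.50 = $4,806.05
LIFO COGS: 327 @ $4.50 + 156 @ $9.50 + 46 @ $10.95 + 66 @ $9.95 = $4,113.90

COGS = $4,806.05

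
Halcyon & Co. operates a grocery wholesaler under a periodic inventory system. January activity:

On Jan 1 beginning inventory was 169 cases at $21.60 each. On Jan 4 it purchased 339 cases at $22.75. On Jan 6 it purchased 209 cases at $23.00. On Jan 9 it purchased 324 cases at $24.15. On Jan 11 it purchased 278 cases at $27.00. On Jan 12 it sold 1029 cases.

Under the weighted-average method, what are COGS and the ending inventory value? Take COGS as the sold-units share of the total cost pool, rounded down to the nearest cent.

Jan 12, sell 1029: 1029/1319 × $31,500.25 → $24,574.49
Ending inventory (cost pool remaining) = $6,925.76

COGS = $24,574.49; ending inventory = $6,925.76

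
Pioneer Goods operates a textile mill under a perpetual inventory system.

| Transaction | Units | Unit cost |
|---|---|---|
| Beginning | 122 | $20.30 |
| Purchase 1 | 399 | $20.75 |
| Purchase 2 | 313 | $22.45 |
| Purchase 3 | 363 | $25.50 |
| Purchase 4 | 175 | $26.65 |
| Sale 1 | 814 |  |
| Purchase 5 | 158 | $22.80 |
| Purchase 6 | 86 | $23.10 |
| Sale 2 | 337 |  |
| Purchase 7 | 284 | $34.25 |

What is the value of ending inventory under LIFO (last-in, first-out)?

Ending inventory = $19,320.85

Sale 1 (814) [LIFO — newest first]: 175 @ $26.65 + 363 @ $25.50 + 276 @ $22.45 = $20,116.45
Sale 2 (337) [LIFO — newest first]: 86 @ $23.10 + 158 @ $22.80 + 37 @ $22.45 + 56 @ $20.75 = $7,581.65
Total COGS = $20,116.45 + $7,581.65 = $27,698.10
Ending inventory: 122 @ $20.30 + 343 @ $20.75 + 284 @ $34.25 = $19,320.85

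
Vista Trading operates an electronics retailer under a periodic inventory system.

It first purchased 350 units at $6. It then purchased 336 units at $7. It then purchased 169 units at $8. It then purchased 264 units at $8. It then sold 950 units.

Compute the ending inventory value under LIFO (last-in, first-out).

Ending inventory = $1,014

Sale 1 (950) [LIFO — newest first]: 264 @ $8 + 169 @ $8 + 336 @ $7 + 181 @ $6 = $6,902
Ending inventory: 169 @ $6 = $1,014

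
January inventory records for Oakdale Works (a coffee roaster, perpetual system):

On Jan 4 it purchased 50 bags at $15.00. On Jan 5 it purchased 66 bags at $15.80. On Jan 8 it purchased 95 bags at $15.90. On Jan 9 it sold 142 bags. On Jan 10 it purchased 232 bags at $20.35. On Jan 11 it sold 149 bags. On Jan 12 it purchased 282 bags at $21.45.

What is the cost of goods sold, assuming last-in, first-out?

Jan 9, 142 sold [LIFO — newest first]: 95 @ $15.90 + 47 @ $15.80 = $2,253.10
Jan 11, 149 sold [LIFO — newest first]: 149 @ $20.35 = $3,032.15
Total COGS = $2,253.10 + $3,032.15 = $5,285.25
Ending inventory: 50 @ $15.00 + 19 @ $15.80 + 83 @ $20.35 + 282 @ $21.45 = $8,788.15

COGS = $5,285.25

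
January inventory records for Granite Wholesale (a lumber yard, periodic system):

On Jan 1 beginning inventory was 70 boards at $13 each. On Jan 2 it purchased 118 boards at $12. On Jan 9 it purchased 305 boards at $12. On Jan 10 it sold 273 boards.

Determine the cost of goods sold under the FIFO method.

COGS = $3,346

Jan 10, 273 sold [FIFO — oldest first]: 70 @ $13 + 118 @ $12 + 85 @ $12 = $3,346
Ending inventory: 220 @ $12 = $2,640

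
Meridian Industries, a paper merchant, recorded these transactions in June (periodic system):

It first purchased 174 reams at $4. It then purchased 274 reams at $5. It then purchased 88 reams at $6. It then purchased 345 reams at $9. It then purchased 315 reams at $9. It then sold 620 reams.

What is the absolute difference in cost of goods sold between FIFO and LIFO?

FIFO COGS: 174 @ $4 + 274 @ $5 + 88 @ $6 + 84 @ $9 = $3,350
LIFO COGS: 315 @ $9 + 305 @ $9 = $5,580
Difference = |$3,350 − $5,580| = $2,230

$2,230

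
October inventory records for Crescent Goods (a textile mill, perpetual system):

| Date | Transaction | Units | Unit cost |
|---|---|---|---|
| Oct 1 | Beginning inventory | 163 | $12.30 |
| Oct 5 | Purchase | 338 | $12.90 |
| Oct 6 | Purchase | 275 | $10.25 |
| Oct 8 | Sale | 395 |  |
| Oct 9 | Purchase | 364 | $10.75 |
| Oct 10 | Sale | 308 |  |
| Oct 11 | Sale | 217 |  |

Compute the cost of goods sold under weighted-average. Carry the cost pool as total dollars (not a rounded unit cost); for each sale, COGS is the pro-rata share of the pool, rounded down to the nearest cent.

After Oct 1: 163 on hand, pool $2,004.90 (≈ $12.3000 each)
After Oct 5: 501 on hand, pool $6,365.10 (≈ $12.7048 each)
After Oct 6: 776 on hand, pool $9,183.85 (≈ $11.8349 each)
Oct 8, sell 395: 395/776 × $9,183.85 → $4,674.76
After Oct 9: 745 on hand, pool $8,422.09 (≈ $11.3048 each)
Oct 10, sell 308: 308/745 × $8,422.09 → $3,481.88
Oct 11, sell 217: 217/437 × $4,940.21 → $2,453.14
Total COGS = $4,674.76 + $3,481.88 + $2,453.14 = $10,609.78
Ending inventory (cost pool remaining) = $2,487.07
Check: goods available $13,096.85 = COGS $10,609.78 + ending $2,487.07

COGS = $10,609.78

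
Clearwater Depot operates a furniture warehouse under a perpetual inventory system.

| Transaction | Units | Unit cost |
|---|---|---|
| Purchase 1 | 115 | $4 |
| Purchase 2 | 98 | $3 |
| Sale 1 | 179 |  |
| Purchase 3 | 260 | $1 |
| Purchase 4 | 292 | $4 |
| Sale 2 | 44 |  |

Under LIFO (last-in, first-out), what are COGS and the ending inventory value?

COGS = $794; ending inventory = $1,388

Sale 1 (179) [LIFO — newest first]: 98 @ $3 + 81 @ $4 = $618
Sale 2 (44) [LIFO — newest first]: 44 @ $4 = $176
Total COGS = $618 + $176 = $794
Ending inventory: 34 @ $4 + 260 @ $1 + 248 @ $4 = $1,388
Check: goods available $2,182 = COGS $794 + ending $1,388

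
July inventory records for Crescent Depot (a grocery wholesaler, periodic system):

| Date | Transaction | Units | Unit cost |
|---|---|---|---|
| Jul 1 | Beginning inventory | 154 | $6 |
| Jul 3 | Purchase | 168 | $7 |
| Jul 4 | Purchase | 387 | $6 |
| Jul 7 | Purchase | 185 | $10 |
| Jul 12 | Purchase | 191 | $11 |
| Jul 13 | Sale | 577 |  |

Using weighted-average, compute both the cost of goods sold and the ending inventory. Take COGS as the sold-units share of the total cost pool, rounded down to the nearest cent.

COGS = $4,452.73; ending inventory = $3,920.27

Jul 13, sell 577: 577/1085 × $8,373.00 → $4,452.73
Ending inventory (cost pool remaining) = $3,920.27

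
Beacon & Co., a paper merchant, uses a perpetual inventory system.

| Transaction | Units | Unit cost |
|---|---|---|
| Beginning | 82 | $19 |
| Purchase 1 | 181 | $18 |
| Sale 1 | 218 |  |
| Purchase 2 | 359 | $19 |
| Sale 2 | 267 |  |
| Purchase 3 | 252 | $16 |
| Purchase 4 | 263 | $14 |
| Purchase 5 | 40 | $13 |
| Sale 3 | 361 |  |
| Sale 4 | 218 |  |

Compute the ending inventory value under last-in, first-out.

Ending inventory = $2,147

Sale 1 (218) [LIFO — newest first]: 181 @ $18 + 37 @ $19 = $3,961
Sale 2 (267) [LIFO — newest first]: 267 @ $19 = $5,073
Sale 3 (361) [LIFO — newest first]: 40 @ $13 + 263 @ $14 + 58 @ $16 = $5,130
Sale 4 (218) [LIFO — newest first]: 194 @ $16 + 24 @ $19 = $3,560
Total COGS = $3,961 + $5,073 + $5,130 + $3,560 = $17,724
Ending inventory: 45 @ $19 + 68 @ $19 = $2,147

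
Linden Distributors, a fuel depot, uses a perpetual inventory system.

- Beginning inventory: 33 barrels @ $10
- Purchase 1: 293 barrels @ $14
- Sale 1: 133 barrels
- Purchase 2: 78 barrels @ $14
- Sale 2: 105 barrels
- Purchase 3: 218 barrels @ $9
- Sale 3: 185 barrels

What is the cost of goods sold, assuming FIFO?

COGS = $5,695

Sale 1 (133) [FIFO — oldest first]: 33 @ $10 + 100 @ $14 = $1,730
Sale 2 (105) [FIFO — oldest first]: 105 @ $14 = $1,470
Sale 3 (185) [FIFO — oldest first]: 88 @ $14 + 78 @ $14 + 19 @ $9 = $2,495
Total COGS = $1,730 + $1,470 + $2,495 = $5,695
Ending inventory: 199 @ $9 = $1,791
Check: goods available $7,486 = COGS $5,695 + ending $1,791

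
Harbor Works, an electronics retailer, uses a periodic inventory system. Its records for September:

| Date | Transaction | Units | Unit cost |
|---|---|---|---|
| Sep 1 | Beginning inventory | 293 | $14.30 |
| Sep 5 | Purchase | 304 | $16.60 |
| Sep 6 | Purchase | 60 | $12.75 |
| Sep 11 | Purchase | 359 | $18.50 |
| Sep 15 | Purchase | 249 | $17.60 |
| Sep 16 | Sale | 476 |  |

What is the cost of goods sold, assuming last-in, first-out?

COGS = $8,581.90

Sep 16, 476 sold [LIFO — newest first]: 249 @ $17.60 + 227 @ $18.50 = $8,581.90
Ending inventory: 293 @ $14.30 + 304 @ $16.60 + 60 @ $12.75 + 132 @ $18.50 = $12,443.30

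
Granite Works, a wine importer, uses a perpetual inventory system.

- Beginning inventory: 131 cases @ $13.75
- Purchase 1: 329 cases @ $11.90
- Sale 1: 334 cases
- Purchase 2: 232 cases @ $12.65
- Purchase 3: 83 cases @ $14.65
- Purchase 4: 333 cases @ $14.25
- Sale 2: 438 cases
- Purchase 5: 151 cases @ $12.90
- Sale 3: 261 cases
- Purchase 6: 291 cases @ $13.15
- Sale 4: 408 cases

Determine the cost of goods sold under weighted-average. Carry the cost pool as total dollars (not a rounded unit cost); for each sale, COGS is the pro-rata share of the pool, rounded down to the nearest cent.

COGS = $18,945.19

After Beginning: 131 on hand, pool $1,801.25 (≈ $13.7500 each)
After Purchase 1: 460 on hand, pool $5,716.35 (≈ $12.4268 each)
Sale 1, sell 334: 334/460 × $5,716.35 → $4,150.56
After Purchase 2: 358 on hand, pool $4,500.59 (≈ $12.5715 each)
After Purchase 3: 441 on hand, pool $5,716.54 (≈ $12.9627 each)
After Purchase 4: 774 on hand, pool $10,461.79 (≈ $13.5165 each)
Sale 2, sell 438: 438/774 × $10,461.79 → $5,920.23
After Purchase 5: 487 on hand, pool $6,489.46 (≈ $13.3254 each)
Sale 3, sell 261: 261/487 × $6,489.46 → $3,477.92
After Purchase 6: 517 on hand, pool $6,838.19 (≈ $13.2267 each)
Sale 4, sell 408: 408/517 × $6,838.19 → $5,396.48
Total COGS = $4,150.56 + $5,920.23 + $3,477.92 + $5,396.48 = $18,945.19
Ending inventory (cost pool remaining) = $1,441.71
Check: goods available $20,386.90 = COGS $18,945.19 + ending $1,441.71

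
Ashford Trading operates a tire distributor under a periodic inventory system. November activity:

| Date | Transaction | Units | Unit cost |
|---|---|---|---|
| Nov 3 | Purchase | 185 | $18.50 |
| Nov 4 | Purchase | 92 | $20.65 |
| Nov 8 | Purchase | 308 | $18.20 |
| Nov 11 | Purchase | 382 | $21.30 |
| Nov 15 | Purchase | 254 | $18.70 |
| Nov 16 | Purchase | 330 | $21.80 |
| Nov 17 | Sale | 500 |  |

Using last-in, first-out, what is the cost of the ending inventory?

Nov 17, 500 sold [LIFO — newest first]: 330 @ $21.80 + 170 @ $18.70 = $10,373.00
Ending inventory: 185 @ $18.50 + 92 @ $20.65 + 308 @ $18.20 + 382 @ $21.30 + 84 @ $18.70 = $20,635.30

Ending inventory = $20,635.30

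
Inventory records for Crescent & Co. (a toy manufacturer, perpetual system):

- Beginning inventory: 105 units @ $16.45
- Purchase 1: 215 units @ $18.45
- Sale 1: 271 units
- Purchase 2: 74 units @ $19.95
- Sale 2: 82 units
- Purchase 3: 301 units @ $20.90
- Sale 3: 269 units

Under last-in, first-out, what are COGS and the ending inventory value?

Sale 1 (271) [LIFO — newest first]: 215 @ $18.45 + 56 @ $16.45 = $4,887.95
Sale 2 (82) [LIFO — newest first]: 74 @ $19.95 + 8 @ $16.45 = $1,607.90
Sale 3 (269) [LIFO — newest first]: 269 @ $20.90 = $5,622.10
Total COGS = $4,887.95 + $1,607.90 + $5,622.10 = $12,117.95
Ending inventory: 41 @ $16.45 + 32 @ $20.90 = $1,343.25

COGS = $12,117.95; ending inventory = $1,343.25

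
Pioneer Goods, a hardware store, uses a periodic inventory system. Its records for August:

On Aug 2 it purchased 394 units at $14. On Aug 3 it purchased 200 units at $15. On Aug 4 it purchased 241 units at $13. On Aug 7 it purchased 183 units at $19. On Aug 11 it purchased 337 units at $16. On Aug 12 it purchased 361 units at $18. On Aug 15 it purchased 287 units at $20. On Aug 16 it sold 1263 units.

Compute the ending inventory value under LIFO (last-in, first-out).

Aug 16, 1263 sold [LIFO — newest first]: 287 @ $20 + 361 @ $18 + 337 @ $16 + 183 @ $19 + 95 @ $13 = $22,342
Ending inventory: 394 @ $14 + 200 @ $15 + 146 @ $13 = $10,414

Ending inventory = $10,414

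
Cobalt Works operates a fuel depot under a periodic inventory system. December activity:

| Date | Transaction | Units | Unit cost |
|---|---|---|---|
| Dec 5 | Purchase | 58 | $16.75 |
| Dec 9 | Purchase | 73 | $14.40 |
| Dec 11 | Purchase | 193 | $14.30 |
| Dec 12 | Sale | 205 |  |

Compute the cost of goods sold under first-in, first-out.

Dec 12, 205 sold [FIFO — oldest first]: 58 @ $16.75 + 73 @ $14.40 + 74 @ $14.30 = $3,080.90
Ending inventory: 119 @ $14.30 = $1,701.70

COGS = $3,080.90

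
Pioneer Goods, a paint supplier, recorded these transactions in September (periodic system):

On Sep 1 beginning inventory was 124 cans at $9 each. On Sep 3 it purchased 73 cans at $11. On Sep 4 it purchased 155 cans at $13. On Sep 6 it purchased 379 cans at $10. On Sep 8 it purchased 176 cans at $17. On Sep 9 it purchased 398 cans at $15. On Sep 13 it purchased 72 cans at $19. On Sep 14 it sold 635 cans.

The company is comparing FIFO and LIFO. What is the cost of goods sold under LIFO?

FIFO COGS: 124 @ $9 + 73 @ $11 + 155 @ $13 + 283 @ $10 = $6,764
LIFO COGS: 72 @ $19 + 398 @ $15 + 165 @ $17 = $10,143

COGS = $10,143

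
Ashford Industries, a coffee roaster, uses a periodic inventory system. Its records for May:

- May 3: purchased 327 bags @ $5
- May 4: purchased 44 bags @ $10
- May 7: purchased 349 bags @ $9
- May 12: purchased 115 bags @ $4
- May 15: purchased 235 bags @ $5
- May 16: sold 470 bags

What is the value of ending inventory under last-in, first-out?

May 16, 470 sold [LIFO — newest first]: 235 @ $5 + 115 @ $4 + 120 @ $9 = $2,715
Ending inventory: 327 @ $5 + 44 @ $10 + 229 @ $9 = $4,136

Ending inventory = $4,136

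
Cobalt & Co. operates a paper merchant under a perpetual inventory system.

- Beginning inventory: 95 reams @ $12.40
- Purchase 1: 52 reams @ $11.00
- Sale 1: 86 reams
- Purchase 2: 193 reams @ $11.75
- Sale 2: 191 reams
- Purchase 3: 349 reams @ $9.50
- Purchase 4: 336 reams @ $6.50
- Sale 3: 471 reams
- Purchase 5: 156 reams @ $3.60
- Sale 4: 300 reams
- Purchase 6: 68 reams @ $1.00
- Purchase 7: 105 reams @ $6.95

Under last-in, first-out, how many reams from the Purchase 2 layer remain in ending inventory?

2

Sale 1 (86) [LIFO — newest first]: 52 @ $11.00 + 34 @ $12.40 = $993.60
Sale 2 (191) [LIFO — newest first]: 191 @ $11.75 = $2,244.25
Sale 3 (471) [LIFO — newest first]: 336 @ $6.50 + 135 @ $9.50 = $3,466.50
Sale 4 (300) [LIFO — newest first]: 156 @ $3.60 + 144 @ $9.50 = $1,929.60
Total COGS = $993.60 + $2,244.25 + $3,466.50 + $1,929.60 = $8,633.95
Ending inventory: 61 @ $12.40 + 2 @ $11.75 + 70 @ $9.50 + 68 @ $1.00 + 105 @ $6.95 = $2,242.65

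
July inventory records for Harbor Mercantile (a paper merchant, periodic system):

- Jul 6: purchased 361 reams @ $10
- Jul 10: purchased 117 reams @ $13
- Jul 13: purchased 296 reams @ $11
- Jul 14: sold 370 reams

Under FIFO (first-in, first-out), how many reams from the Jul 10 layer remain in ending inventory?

108

Jul 14, 370 sold [FIFO — oldest first]: 361 @ $10 + 9 @ $13 = $3,727
Ending inventory: 108 @ $13 + 296 @ $11 = $4,660
Check: goods available $8,387 = COGS $3,727 + ending $4,660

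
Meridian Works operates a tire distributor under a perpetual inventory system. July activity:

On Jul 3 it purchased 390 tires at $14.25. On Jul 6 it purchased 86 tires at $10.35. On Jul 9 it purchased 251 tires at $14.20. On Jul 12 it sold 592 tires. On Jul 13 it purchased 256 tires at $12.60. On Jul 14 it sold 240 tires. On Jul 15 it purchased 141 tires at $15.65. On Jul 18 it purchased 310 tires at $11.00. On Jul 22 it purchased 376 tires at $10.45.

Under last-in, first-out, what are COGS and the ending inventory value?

COGS = $11,112.05; ending inventory = $11,671.20

Jul 12, 592 sold [LIFO — newest first]: 251 @ $14.20 + 86 @ $10.35 + 255 @ $14.25 = $8,088.05
Jul 14, 240 sold [LIFO — newest first]: 240 @ $12.60 = $3,024.00
Total COGS = $8,088.05 + $3,024.00 = $11,112.05
Ending inventory: 135 @ $14.25 + 16 @ $12.60 + 141 @ $15.65 + 310 @ $11.00 + 376 @ $10.45 = $11,671.20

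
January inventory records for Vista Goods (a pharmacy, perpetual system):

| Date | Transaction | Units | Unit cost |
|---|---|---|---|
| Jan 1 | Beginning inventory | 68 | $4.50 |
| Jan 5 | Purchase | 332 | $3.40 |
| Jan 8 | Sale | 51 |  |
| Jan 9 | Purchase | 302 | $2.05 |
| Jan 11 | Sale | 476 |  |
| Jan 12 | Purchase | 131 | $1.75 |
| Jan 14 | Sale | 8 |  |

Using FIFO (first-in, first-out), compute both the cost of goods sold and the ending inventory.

Jan 8, 51 sold [FIFO — oldest first]: 51 @ $4.50 = $229.50
Jan 11, 476 sold [FIFO — oldest first]: 17 @ $4.50 + 332 @ $3.40 + 127 @ $2.05 = $1,465.65
Jan 14, 8 sold [FIFO — oldest first]: 8 @ $2.05 = $16.40
Total COGS = $229.50 + $1,465.65 + $16.40 = $1,711.55
Ending inventory: 167 @ $2.05 + 131 @ $1.75 = $571.60

COGS = $1,711.55; ending inventory = $571.60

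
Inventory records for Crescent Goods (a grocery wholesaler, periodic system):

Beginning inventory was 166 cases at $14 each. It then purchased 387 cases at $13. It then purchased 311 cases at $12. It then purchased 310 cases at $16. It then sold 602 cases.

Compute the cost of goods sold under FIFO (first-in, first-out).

Sale 1 (602) [FIFO — oldest first]: 166 @ $14 + 387 @ $13 + 49 @ $12 = $7,943
Ending inventory: 262 @ $12 + 310 @ $16 = $8,104

COGS = $7,943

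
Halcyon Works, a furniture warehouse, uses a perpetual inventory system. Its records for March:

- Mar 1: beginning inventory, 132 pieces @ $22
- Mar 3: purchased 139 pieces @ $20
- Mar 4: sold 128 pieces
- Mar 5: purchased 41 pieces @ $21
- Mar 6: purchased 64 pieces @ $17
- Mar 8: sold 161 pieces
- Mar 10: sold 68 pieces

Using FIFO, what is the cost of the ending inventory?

Mar 4, 128 sold [FIFO — oldest first]: 128 @ $22 = $2,816
Mar 8, 161 sold [FIFO — oldest first]: 4 @ $22 + 139 @ $20 + 18 @ $21 = $3,246
Mar 10, 68 sold [FIFO — oldest first]: 23 @ $21 + 45 @ $17 = $1,248
Total COGS = $2,816 + $3,246 + $1,248 = $7,310
Ending inventory: 19 @ $17 = $323
Check: goods available $7,633 = COGS $7,310 + ending $323

Ending inventory = $323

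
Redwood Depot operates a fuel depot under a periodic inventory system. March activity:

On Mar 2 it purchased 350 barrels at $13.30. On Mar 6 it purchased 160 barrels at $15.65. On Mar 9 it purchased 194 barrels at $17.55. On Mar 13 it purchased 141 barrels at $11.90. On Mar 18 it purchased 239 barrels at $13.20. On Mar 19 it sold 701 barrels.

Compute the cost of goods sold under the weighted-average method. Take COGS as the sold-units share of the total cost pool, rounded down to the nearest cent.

COGS = $9,956.52

Mar 19, sell 701: 701/1084 × $15,396.40 → $9,956.52
Ending inventory (cost pool remaining) = $5,439.88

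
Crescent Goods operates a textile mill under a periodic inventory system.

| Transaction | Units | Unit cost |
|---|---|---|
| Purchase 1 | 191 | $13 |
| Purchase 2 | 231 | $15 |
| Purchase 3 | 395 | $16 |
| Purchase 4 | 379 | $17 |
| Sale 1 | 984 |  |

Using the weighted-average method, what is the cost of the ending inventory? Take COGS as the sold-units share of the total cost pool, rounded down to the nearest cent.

Sale 1, sell 984: 984/1196 × $18,711.00 → $15,394.33
Ending inventory (cost pool remaining) = $3,316.67
Check: goods available $18,711.00 = COGS $15,394.33 + ending $3,316.67

Ending inventory = $3,316.67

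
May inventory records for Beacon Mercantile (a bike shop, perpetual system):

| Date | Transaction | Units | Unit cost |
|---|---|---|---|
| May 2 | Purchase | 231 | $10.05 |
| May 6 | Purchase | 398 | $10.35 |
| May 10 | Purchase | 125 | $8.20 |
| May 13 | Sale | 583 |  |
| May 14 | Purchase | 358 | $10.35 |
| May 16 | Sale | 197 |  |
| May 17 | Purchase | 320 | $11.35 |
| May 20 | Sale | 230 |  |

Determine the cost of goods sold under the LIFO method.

COGS = $10,396.75

May 13, 583 sold [LIFO — newest first]: 125 @ $8.20 + 398 @ $10.35 + 60 @ $10.05 = $5,747.30
May 16, 197 sold [LIFO — newest first]: 197 @ $10.35 = $2,038.95
May 20, 230 sold [LIFO — newest first]: 230 @ $11.35 = $2,610.50
Total COGS = $5,747.30 + $2,038.95 + $2,610.50 = $10,396.75
Ending inventory: 171 @ $10.05 + 161 @ $10.35 + 90 @ $11.35 = $4,406.40
Check: goods available $14,803.15 = COGS $10,396.75 + ending $4,406.40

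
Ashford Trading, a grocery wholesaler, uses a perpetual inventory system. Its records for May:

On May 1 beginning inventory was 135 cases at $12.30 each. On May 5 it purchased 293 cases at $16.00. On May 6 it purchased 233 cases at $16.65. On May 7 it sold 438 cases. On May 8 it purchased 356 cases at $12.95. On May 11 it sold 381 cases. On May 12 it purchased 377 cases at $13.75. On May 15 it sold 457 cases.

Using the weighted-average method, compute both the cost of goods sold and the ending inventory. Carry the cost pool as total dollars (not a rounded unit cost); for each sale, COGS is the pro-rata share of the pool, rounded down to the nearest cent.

After May 1: 135 on hand, pool $1,660.50 (≈ $12.3000 each)
After May 5: 428 on hand, pool $6,348.50 (≈ $14.8329 each)
After May 6: 661 on hand, pool $10,227.95 (≈ $15.4734 each)
May 7, sell 438: 438/661 × $10,227.95 → $6,777.37
After May 8: 579 on hand, pool $8,060.78 (≈ $13.9219 each)
May 11, sell 381: 381/579 × $8,060.78 → $5,304.24
After May 12: 575 on hand, pool $7,940.29 (≈ $13.8092 each)
May 15, sell 457: 457/575 × $7,940.29 → $6,310.80
Total COGS = $6,777.37 + $5,304.24 + $6,310.80 = $18,392.41
Ending inventory (cost pool remaining) = $1,629.49

COGS = $18,392.41; ending inventory = $1,629.49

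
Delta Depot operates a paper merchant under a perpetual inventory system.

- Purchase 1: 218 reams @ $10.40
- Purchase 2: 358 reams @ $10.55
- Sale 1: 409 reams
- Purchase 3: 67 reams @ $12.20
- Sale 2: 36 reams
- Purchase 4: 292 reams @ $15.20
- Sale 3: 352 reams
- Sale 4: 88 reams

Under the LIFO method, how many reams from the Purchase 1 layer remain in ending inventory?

50

Sale 1 (409) [LIFO — newest first]: 358 @ $10.55 + 51 @ $10.40 = $4,307.30
Sale 2 (36) [LIFO — newest first]: 36 @ $12.20 = $439.20
Sale 3 (352) [LIFO — newest first]: 292 @ $15.20 + 31 @ $12.20 + 29 @ $10.40 = $5,118.20
Sale 4 (88) [LIFO — newest first]: 88 @ $10.40 = $915.20
Total COGS = $4,307.30 + $439.20 + $5,118.20 + $915.20 = $10,779.90
Ending inventory: 50 @ $10.40 = $520.00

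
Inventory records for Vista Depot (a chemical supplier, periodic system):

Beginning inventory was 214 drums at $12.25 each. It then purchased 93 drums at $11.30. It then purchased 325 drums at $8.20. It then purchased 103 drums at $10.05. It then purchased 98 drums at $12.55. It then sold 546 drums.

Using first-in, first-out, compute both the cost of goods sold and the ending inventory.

Sale 1 (546) [FIFO — oldest first]: 214 @ $12.25 + 93 @ $11.30 + 239 @ $8.20 = $5,632.20
Ending inventory: 86 @ $8.20 + 103 @ $10.05 + 98 @ $12.55 = $2,970.25

COGS = $5,632.20; ending inventory = $2,970.25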